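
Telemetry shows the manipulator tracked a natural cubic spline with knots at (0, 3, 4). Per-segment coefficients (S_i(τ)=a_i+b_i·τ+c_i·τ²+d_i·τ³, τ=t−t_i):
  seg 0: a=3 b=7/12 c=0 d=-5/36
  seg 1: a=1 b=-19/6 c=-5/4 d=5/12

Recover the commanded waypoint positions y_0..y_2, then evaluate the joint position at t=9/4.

y_0 = S_0(0) = a_0 = 3
y_1 = S_1(0) = a_1 = 1
y_2 = S_1(1) = -3
t_q=9/4 is in segment 0 (τ=9/4); S_0(τ)=699/256

y_0=3 y_1=1 y_2=-3
S(9/4) = 699/256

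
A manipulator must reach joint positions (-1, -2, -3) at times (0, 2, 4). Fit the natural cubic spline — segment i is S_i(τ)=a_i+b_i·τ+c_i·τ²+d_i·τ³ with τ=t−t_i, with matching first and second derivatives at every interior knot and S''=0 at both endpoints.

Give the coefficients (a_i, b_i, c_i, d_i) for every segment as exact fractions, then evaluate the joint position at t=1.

Δ: Δ0=-1/2, Δ1=-1/2
row 1: diag=8, rhs=0; c'=1/4, d'=0
back: M1=0
M: M0=0, M1=0, M2=0
seg 0: a=-1, c=M0/2=0, d=(M1−M0)/(6·2)=0, b=Δ0−h0·(2M0+M1)/6=-1/2
seg 1: a=-2, c=M1/2=0, d=(M2−M1)/(6·2)=0, b=Δ1−h1·(2M1+M2)/6=-1/2
t_q=1 → seg 0, τ=1; S=-1+-1/2·τ+0·τ²+0·τ³=-3/2

  seg 0: a=-1 b=-1/2 c=0 d=0
  seg 1: a=-2 b=-1/2 c=0 d=0
S(1) = -3/2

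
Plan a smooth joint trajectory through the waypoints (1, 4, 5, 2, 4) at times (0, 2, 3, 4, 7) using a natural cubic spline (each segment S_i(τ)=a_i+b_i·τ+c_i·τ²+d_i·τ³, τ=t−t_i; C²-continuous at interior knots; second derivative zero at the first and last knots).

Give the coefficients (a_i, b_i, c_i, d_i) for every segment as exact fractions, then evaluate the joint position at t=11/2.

  seg 0: a=1 b=340/267 c=0 d=121/2136
  seg 1: a=4 b=1043/534 c=121/356 d=-1381/1068
  seg 2: a=5 b=-1331/1068 c=-315/89 d=1907/1068
  seg 3: a=2 b=-1585/534 c=647/356 d=-647/3204
S(11/2) = 2721/2848

Δ: Δ0=3/2, Δ1=1, Δ2=-3, Δ3=2/3
row 1: diag=6, rhs=-3; c'=1/6, d'=-1/2
row 2: denom=4−1·1/6=23/6; d'=(-24−1·-1/2)/(23/6)=-141/23
row 3: denom=8−1·6/23=178/23; d'=(22−1·-141/23)/(178/23)=647/178
back: M3=647/178
back: M2=-141/23−6/23·647/178=-630/89
back: M1=-1/2−1/6·-630/89=121/178
M: M0=0, M1=121/178, M2=-630/89, M3=647/178, M4=0
seg 0: a=1, c=M0/2=0, d=(M1−M0)/(6·2)=121/2136, b=Δ0−h0·(2M0+M1)/6=340/267
seg 1: a=4, c=M1/2=121/356, d=(M2−M1)/(6·1)=-1381/1068, b=Δ1−h1·(2M1+M2)/6=1043/534
seg 2: a=5, c=M2/2=-315/89, d=(M3−M2)/(6·1)=1907/1068, b=Δ2−h2·(2M2+M3)/6=-1331/1068
seg 3: a=2, c=M3/2=647/356, d=(M4−M3)/(6·3)=-647/3204, b=Δ3−h3·(2M3+M4)/6=-1585/534
t_q=11/2 → seg 3, τ=3/2; S=2+-1585/534·τ+647/356·τ²+-647/3204·τ³=2721/2848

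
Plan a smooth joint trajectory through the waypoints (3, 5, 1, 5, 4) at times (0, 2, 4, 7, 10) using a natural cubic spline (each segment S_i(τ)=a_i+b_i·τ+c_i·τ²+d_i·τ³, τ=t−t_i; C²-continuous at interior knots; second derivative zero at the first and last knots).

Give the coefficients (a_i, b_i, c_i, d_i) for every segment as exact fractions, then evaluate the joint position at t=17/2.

  seg 0: a=3 b=281/140 c=0 d=-141/560
  seg 1: a=5 b=-71/70 c=-423/280 d=57/112
  seg 2: a=1 b=-19/20 c=54/35 d=-197/756
  seg 3: a=5 b=89/70 c=-337/420 d=337/3780
S(17/2) = 6051/1120

Δ: Δ0=1, Δ1=-2, Δ2=4/3, Δ3=-1/3
row 1: diag=8, rhs=-18; c'=1/4, d'=-9/4
row 2: denom=10−2·1/4=19/2; d'=(20−2·-9/4)/(19/2)=49/19
row 3: denom=12−3·6/19=210/19; d'=(-10−3·49/19)/(210/19)=-337/210
back: M3=-337/210
back: M2=49/19−6/19·-337/210=108/35
back: M1=-9/4−1/4·108/35=-423/140
M: M0=0, M1=-423/140, M2=108/35, M3=-337/210, M4=0
seg 0: a=3, c=M0/2=0, d=(M1−M0)/(6·2)=-141/560, b=Δ0−h0·(2M0+M1)/6=281/140
seg 1: a=5, c=M1/2=-423/280, d=(M2−M1)/(6·2)=57/112, b=Δ1−h1·(2M1+M2)/6=-71/70
seg 2: a=1, c=M2/2=54/35, d=(M3−M2)/(6·3)=-197/756, b=Δ2−h2·(2M2+M3)/6=-19/20
seg 3: a=5, c=M3/2=-337/420, d=(M4−M3)/(6·3)=337/3780, b=Δ3−h3·(2M3+M4)/6=89/70
t_q=17/2 → seg 3, τ=3/2; S=5+89/70·τ+-337/420·τ²+337/3780·τ³=6051/1120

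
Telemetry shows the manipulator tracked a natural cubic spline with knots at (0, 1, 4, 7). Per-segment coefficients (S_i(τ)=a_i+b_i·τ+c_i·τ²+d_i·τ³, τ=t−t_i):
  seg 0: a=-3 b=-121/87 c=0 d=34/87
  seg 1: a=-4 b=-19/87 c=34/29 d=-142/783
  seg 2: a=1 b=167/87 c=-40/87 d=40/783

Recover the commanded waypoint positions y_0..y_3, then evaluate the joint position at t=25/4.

y_0 = S_0(0) = a_0 = -3
y_1 = S_1(0) = a_1 = -4
y_2 = S_2(0) = a_2 = 1
y_3 = S_2(3) = 4
t_q=25/4 is in segment 2 (τ=9/4); S_2(τ)=829/232

y_0=-3 y_1=-4 y_2=1 y_3=4
S(25/4) = 829/232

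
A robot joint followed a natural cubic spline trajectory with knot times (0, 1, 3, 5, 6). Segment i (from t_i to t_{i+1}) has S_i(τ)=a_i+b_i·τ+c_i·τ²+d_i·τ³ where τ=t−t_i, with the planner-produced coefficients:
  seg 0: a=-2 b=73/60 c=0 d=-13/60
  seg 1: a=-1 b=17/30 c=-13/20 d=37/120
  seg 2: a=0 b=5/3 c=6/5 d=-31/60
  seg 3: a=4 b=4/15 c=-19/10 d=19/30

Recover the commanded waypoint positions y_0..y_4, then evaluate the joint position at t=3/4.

y_0 = S_0(0) = a_0 = -2
y_1 = S_1(0) = a_1 = -1
y_2 = S_2(0) = a_2 = 0
y_3 = S_3(0) = a_3 = 4
y_4 = S_3(1) = 3
t_q=3/4 is in segment 0 (τ=3/4); S_0(τ)=-1509/1280

y_0=-2 y_1=-1 y_2=0 y_3=4 y_4=3
S(3/4) = -1509/1280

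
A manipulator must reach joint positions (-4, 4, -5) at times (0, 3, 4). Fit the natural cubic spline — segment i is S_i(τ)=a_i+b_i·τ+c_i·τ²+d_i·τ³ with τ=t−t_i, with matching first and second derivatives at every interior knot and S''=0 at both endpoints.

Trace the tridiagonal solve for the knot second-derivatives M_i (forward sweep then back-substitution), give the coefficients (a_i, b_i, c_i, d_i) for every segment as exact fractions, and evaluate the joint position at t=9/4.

Δ: Δ0=8/3, Δ1=-9
row 1: diag=8, rhs=-70; c'=1/8, d'=-35/4
back: M1=-35/4
M: M0=0, M1=-35/4, M2=0
seg 0: a=-4, c=M0/2=0, d=(M1−M0)/(6·3)=-35/72, b=Δ0−h0·(2M0+M1)/6=169/24
seg 1: a=4, c=M1/2=-35/8, d=(M2−M1)/(6·1)=35/24, b=Δ1−h1·(2M1+M2)/6=-73/12
t_q=9/4 → seg 0, τ=9/4; S=-4+169/24·τ+0·τ²+-35/72·τ³=3229/512

  seg 0: a=-4 b=169/24 c=0 d=-35/72
  seg 1: a=4 b=-73/12 c=-35/8 d=35/24
S(9/4) = 3229/512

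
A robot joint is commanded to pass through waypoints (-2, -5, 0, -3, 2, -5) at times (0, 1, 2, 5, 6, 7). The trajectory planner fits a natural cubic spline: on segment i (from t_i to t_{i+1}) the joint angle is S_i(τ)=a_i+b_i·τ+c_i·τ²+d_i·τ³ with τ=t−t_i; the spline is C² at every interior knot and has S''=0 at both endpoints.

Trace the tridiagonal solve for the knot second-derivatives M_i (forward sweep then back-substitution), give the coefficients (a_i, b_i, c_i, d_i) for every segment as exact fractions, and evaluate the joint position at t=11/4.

Δ: Δ0=-3, Δ1=5, Δ2=-1, Δ3=5, Δ4=-7
row 1: diag=4, rhs=48; c'=1/4, d'=12
row 2: denom=8−1·1/4=31/4; d'=(-36−1·12)/(31/4)=-192/31
row 3: denom=8−3·12/31=212/31; d'=(36−3·-192/31)/(212/31)=423/53
row 4: denom=4−1·31/212=817/212; d'=(-72−1·423/53)/(817/212)=-16956/817
back: M4=-16956/817
back: M3=423/53−31/212·-16956/817=9000/817
back: M2=-192/31−12/31·9000/817=-8544/817
back: M1=12−1/4·-8544/817=11940/817
M: M0=0, M1=11940/817, M2=-8544/817, M3=9000/817, M4=-16956/817, M5=0
seg 0: a=-2, c=M0/2=0, d=(M1−M0)/(6·1)=1990/817, b=Δ0−h0·(2M0+M1)/6=-4441/817
seg 1: a=-5, c=M1/2=5970/817, d=(M2−M1)/(6·1)=-3414/817, b=Δ1−h1·(2M1+M2)/6=1529/817
seg 2: a=0, c=M2/2=-4272/817, d=(M3−M2)/(6·3)=68/57, b=Δ2−h2·(2M2+M3)/6=3227/817
seg 3: a=-3, c=M3/2=4500/817, d=(M4−M3)/(6·1)=-4326/817, b=Δ3−h3·(2M3+M4)/6=3911/817
seg 4: a=2, c=M4/2=-8478/817, d=(M5−M4)/(6·1)=2826/817, b=Δ4−h4·(2M4+M5)/6=-67/817
t_q=11/4 → seg 2, τ=3/4; S=0+3227/817·τ+-4272/817·τ²+68/57·τ³=6855/13072

  seg 0: a=-2 b=-4441/817 c=0 d=1990/817
  seg 1: a=-5 b=1529/817 c=5970/817 d=-3414/817
  seg 2: a=0 b=3227/817 c=-4272/817 d=68/57
  seg 3: a=-3 b=3911/817 c=4500/817 d=-4326/817
  seg 4: a=2 b=-67/817 c=-8478/817 d=2826/817
S(11/4) = 6855/13072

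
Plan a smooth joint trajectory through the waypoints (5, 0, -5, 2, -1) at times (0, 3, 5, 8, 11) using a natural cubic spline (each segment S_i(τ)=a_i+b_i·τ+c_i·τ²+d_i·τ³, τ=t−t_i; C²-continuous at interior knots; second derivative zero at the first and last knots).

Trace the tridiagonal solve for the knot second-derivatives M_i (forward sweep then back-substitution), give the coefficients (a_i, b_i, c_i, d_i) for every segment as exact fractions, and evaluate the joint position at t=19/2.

Δ: Δ0=-5/3, Δ1=-5/2, Δ2=7/3, Δ3=-1
row 1: diag=10, rhs=-5; c'=1/5, d'=-1/2
row 2: denom=10−2·1/5=48/5; d'=(29−2·-1/2)/(48/5)=25/8
row 3: denom=12−3·5/16=177/16; d'=(-20−3·25/8)/(177/16)=-470/177
back: M3=-470/177
back: M2=25/8−5/16·-470/177=700/177
back: M1=-1/2−1/5·700/177=-457/354
M: M0=0, M1=-457/354, M2=700/177, M3=-470/177, M4=0
seg 0: a=5, c=M0/2=0, d=(M1−M0)/(6·3)=-457/6372, b=Δ0−h0·(2M0+M1)/6=-241/236
seg 1: a=0, c=M1/2=-457/708, d=(M2−M1)/(6·2)=619/1416, b=Δ1−h1·(2M1+M2)/6=-349/118
seg 2: a=-5, c=M2/2=350/177, d=(M3−M2)/(6·3)=-65/177, b=Δ2−h2·(2M2+M3)/6=-52/177
seg 3: a=2, c=M3/2=-235/177, d=(M4−M3)/(6·3)=235/1593, b=Δ3−h3·(2M3+M4)/6=293/177
t_q=19/2 → seg 3, τ=3/2; S=2+293/177·τ+-235/177·τ²+235/1593·τ³=941/472

  seg 0: a=5 b=-241/236 c=0 d=-457/6372
  seg 1: a=0 b=-349/118 c=-457/708 d=619/1416
  seg 2: a=-5 b=-52/177 c=350/177 d=-65/177
  seg 3: a=2 b=293/177 c=-235/177 d=235/1593
S(19/2) = 941/472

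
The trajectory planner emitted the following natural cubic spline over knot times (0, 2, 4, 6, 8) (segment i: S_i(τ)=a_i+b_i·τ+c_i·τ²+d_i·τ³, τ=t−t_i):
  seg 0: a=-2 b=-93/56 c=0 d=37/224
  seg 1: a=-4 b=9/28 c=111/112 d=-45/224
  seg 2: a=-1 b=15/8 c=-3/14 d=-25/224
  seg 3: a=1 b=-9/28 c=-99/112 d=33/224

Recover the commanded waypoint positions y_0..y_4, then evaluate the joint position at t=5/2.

y_0 = S_0(0) = a_0 = -2
y_1 = S_1(0) = a_1 = -4
y_2 = S_2(0) = a_2 = -1
y_3 = S_3(0) = a_3 = 1
y_4 = S_3(2) = -2
t_q=5/2 is in segment 1 (τ=1/2); S_1(τ)=-6481/1792

y_0=-2 y_1=-4 y_2=-1 y_3=1 y_4=-2
S(5/2) = -6481/1792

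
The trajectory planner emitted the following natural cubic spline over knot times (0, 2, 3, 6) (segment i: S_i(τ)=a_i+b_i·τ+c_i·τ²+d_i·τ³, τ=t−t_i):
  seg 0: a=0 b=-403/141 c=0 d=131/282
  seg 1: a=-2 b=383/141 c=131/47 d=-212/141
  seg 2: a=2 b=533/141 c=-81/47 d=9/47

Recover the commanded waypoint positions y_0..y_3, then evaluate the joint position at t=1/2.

y_0=0 y_1=-2 y_2=2 y_3=3
S(1/2) = -1031/752

y_0 = S_0(0) = a_0 = 0
y_1 = S_1(0) = a_1 = -2
y_2 = S_2(0) = a_2 = 2
y_3 = S_2(3) = 3
t_q=1/2 is in segment 0 (τ=1/2); S_0(τ)=-1031/752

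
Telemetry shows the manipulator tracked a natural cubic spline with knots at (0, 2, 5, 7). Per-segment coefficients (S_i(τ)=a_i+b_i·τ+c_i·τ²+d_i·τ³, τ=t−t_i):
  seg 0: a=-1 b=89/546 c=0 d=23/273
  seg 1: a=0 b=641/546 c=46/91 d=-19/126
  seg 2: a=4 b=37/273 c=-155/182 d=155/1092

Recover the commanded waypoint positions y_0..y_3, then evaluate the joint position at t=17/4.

y_0=-1 y_1=0 y_2=4 y_3=2
S(17/4) = 40569/11648

y_0 = S_0(0) = a_0 = -1
y_1 = S_1(0) = a_1 = 0
y_2 = S_2(0) = a_2 = 4
y_3 = S_2(2) = 2
t_q=17/4 is in segment 1 (τ=9/4); S_1(τ)=40569/11648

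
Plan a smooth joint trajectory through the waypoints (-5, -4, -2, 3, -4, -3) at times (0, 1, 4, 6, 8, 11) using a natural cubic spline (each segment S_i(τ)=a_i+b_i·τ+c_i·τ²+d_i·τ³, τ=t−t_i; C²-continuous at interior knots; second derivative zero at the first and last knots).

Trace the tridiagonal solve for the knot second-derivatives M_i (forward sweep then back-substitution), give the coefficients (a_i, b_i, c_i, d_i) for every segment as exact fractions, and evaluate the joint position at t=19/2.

Δ: Δ0=1, Δ1=2/3, Δ2=5/2, Δ3=-7/2, Δ4=1/3
row 1: diag=8, rhs=-2; c'=3/8, d'=-1/4
row 2: denom=10−3·3/8=71/8; d'=(11−3·-1/4)/(71/8)=94/71
row 3: denom=8−2·16/71=536/71; d'=(-36−2·94/71)/(536/71)=-343/67
row 4: denom=10−2·71/268=1269/134; d'=(23−2·-343/67)/(1269/134)=4454/1269
back: M4=4454/1269
back: M3=-343/67−71/268·4454/1269=-15353/2538
back: M2=94/71−16/71·-15353/2538=3410/1269
back: M1=-1/4−3/8·3410/1269=-532/423
M: M0=0, M1=-532/423, M2=3410/1269, M3=-15353/2538, M4=4454/1269, M5=0
seg 0: a=-5, c=M0/2=0, d=(M1−M0)/(6·1)=-266/1269, b=Δ0−h0·(2M0+M1)/6=1535/1269
seg 1: a=-4, c=M1/2=-266/423, d=(M2−M1)/(6·3)=2503/11421, b=Δ1−h1·(2M1+M2)/6=737/1269
seg 2: a=-2, c=M2/2=1705/1269, d=(M3−M2)/(6·2)=-7391/10152, b=Δ2−h2·(2M2+M3)/6=3458/1269
seg 3: a=3, c=M3/2=-15353/5076, d=(M4−M3)/(6·2)=8087/10152, b=Δ3−h3·(2M3+M4)/6=-539/846
seg 4: a=-4, c=M4/2=2227/1269, d=(M5−M4)/(6·3)=-2227/11421, b=Δ4−h4·(2M4+M5)/6=-4031/1269
t_q=19/2 → seg 4, τ=3/2; S=-4+-4031/1269·τ+2227/1269·τ²+-2227/11421·τ³=-6175/1128

  seg 0: a=-5 b=1535/1269 c=0 d=-266/1269
  seg 1: a=-4 b=737/1269 c=-266/423 d=2503/11421
  seg 2: a=-2 b=3458/1269 c=1705/1269 d=-7391/10152
  seg 3: a=3 b=-539/846 c=-15353/5076 d=8087/10152
  seg 4: a=-4 b=-4031/1269 c=2227/1269 d=-2227/11421
S(19/2) = -6175/1128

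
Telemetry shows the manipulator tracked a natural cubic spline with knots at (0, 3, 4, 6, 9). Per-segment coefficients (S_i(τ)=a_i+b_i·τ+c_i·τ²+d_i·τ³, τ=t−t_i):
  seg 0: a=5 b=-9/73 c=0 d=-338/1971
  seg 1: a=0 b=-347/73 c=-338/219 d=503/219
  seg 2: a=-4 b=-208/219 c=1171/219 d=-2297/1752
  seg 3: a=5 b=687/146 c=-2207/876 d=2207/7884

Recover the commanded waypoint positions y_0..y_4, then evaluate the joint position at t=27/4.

y_0 = S_0(0) = a_0 = 5
y_1 = S_1(0) = a_1 = 0
y_2 = S_2(0) = a_2 = -4
y_3 = S_3(0) = a_3 = 5
y_4 = S_3(3) = 4
t_q=27/4 is in segment 3 (τ=3/4); S_3(τ)=135115/18688

y_0=5 y_1=0 y_2=-4 y_3=5 y_4=4
S(27/4) = 135115/18688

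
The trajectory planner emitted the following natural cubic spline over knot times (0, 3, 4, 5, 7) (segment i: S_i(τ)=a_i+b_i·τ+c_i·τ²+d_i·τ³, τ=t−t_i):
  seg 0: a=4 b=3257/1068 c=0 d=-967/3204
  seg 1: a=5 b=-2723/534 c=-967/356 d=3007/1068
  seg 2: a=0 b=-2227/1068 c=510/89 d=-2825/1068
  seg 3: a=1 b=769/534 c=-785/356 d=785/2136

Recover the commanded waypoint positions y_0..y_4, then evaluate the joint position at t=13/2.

y_0=4 y_1=5 y_2=0 y_3=1 y_4=-2
S(13/2) = -3195/5696

y_0 = S_0(0) = a_0 = 4
y_1 = S_1(0) = a_1 = 5
y_2 = S_2(0) = a_2 = 0
y_3 = S_3(0) = a_3 = 1
y_4 = S_3(2) = -2
t_q=13/2 is in segment 3 (τ=3/2); S_3(τ)=-3195/5696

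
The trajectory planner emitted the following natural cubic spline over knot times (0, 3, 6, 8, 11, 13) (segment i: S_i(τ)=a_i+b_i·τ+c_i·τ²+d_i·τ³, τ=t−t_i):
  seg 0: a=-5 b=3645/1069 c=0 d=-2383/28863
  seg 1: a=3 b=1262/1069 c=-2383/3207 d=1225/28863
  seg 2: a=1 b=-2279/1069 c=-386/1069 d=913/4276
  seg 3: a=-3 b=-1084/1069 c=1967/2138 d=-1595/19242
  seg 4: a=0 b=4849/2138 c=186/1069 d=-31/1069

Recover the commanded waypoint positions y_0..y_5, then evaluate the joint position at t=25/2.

y_0 = S_0(0) = a_0 = -5
y_1 = S_1(0) = a_1 = 3
y_2 = S_2(0) = a_2 = 1
y_3 = S_3(0) = a_3 = -3
y_4 = S_4(0) = a_4 = 0
y_5 = S_4(2) = 5
t_q=25/2 is in segment 4 (τ=3/2); S_4(τ)=31605/8552

y_0=-5 y_1=3 y_2=1 y_3=-3 y_4=0 y_5=5
S(25/2) = 31605/8552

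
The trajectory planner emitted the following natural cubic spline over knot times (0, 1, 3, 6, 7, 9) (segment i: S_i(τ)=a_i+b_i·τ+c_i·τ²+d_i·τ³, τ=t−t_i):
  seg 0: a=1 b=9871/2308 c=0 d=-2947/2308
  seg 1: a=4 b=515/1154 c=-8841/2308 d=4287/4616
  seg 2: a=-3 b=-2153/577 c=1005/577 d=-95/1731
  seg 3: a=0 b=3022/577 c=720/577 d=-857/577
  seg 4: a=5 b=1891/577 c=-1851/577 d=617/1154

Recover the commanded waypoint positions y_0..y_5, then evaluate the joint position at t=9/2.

y_0=1 y_1=4 y_2=-3 y_3=0 y_4=5 y_5=3
S(9/2) = -22449/4616

y_0 = S_0(0) = a_0 = 1
y_1 = S_1(0) = a_1 = 4
y_2 = S_2(0) = a_2 = -3
y_3 = S_3(0) = a_3 = 0
y_4 = S_4(0) = a_4 = 5
y_5 = S_4(2) = 3
t_q=9/2 is in segment 2 (τ=3/2); S_2(τ)=-22449/4616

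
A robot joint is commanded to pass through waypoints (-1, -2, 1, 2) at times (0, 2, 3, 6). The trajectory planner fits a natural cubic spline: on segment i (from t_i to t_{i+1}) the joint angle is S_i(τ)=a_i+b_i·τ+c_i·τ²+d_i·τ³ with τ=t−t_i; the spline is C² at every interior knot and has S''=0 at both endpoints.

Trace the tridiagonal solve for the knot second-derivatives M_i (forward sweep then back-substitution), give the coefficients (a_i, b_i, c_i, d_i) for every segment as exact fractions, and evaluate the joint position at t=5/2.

Δ: Δ0=-1/2, Δ1=3, Δ2=1/3
row 1: diag=6, rhs=21; c'=1/6, d'=7/2
row 2: denom=8−1·1/6=47/6; d'=(-16−1·7/2)/(47/6)=-117/47
back: M2=-117/47
back: M1=7/2−1/6·-117/47=184/47
M: M0=0, M1=184/47, M2=-117/47, M3=0
seg 0: a=-1, c=M0/2=0, d=(M1−M0)/(6·2)=46/141, b=Δ0−h0·(2M0+M1)/6=-509/282
seg 1: a=-2, c=M1/2=92/47, d=(M2−M1)/(6·1)=-301/282, b=Δ1−h1·(2M1+M2)/6=595/282
seg 2: a=1, c=M2/2=-117/94, d=(M3−M2)/(6·3)=13/94, b=Δ2−h2·(2M2+M3)/6=398/141
t_q=5/2 → seg 1, τ=1/2; S=-2+595/282·τ+92/47·τ²+-301/282·τ³=-443/752

  seg 0: a=-1 b=-509/282 c=0 d=46/141
  seg 1: a=-2 b=595/282 c=92/47 d=-301/282
  seg 2: a=1 b=398/141 c=-117/94 d=13/94
S(5/2) = -443/752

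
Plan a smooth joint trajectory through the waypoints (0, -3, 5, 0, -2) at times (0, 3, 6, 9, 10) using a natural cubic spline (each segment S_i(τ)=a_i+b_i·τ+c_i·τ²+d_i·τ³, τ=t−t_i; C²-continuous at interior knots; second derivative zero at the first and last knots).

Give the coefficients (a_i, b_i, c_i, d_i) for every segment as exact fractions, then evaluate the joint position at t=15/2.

  seg 0: a=0 b=-62/27 c=0 d=35/243
  seg 1: a=-3 b=43/27 c=35/27 d=-76/243
  seg 2: a=5 b=25/27 c=-41/27 d=53/243
  seg 3: a=0 b=-62/27 c=4/9 d=-4/27
S(15/2) = 89/24

Δ: Δ0=-1, Δ1=8/3, Δ2=-5/3, Δ3=-2
row 1: diag=12, rhs=22; c'=1/4, d'=11/6
row 2: denom=12−3·1/4=45/4; d'=(-26−3·11/6)/(45/4)=-14/5
row 3: denom=8−3·4/15=36/5; d'=(-2−3·-14/5)/(36/5)=8/9
back: M3=8/9
back: M2=-14/5−4/15·8/9=-82/27
back: M1=11/6−1/4·-82/27=70/27
M: M0=0, M1=70/27, M2=-82/27, M3=8/9, M4=0
seg 0: a=0, c=M0/2=0, d=(M1−M0)/(6·3)=35/243, b=Δ0−h0·(2M0+M1)/6=-62/27
seg 1: a=-3, c=M1/2=35/27, d=(M2−M1)/(6·3)=-76/243, b=Δ1−h1·(2M1+M2)/6=43/27
seg 2: a=5, c=M2/2=-41/27, d=(M3−M2)/(6·3)=53/243, b=Δ2−h2·(2M2+M3)/6=25/27
seg 3: a=0, c=M3/2=4/9, d=(M4−M3)/(6·1)=-4/27, b=Δ3−h3·(2M3+M4)/6=-62/27
t_q=15/2 → seg 2, τ=3/2; S=5+25/27·τ+-41/27·τ²+53/243·τ³=89/24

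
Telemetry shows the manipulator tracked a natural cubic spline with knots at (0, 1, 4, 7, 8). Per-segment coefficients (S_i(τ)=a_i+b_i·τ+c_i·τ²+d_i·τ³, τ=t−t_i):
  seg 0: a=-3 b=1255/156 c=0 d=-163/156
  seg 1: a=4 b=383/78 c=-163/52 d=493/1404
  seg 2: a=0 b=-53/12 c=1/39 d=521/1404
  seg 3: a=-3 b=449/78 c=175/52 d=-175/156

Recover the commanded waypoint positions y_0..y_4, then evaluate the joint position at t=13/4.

y_0 = S_0(0) = a_0 = -3
y_1 = S_1(0) = a_1 = 4
y_2 = S_2(0) = a_2 = 0
y_3 = S_3(0) = a_3 = -3
y_4 = S_3(1) = 5
t_q=13/4 is in segment 1 (τ=9/4); S_1(τ)=10579/3328

y_0=-3 y_1=4 y_2=0 y_3=-3 y_4=5
S(13/4) = 10579/3328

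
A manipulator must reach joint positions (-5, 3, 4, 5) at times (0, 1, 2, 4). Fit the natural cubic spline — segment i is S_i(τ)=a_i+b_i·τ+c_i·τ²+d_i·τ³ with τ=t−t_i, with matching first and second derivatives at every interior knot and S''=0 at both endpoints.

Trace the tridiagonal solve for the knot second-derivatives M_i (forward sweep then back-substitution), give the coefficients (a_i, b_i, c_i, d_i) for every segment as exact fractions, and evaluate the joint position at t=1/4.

Δ: Δ0=8, Δ1=1, Δ2=1/2
row 1: diag=4, rhs=-42; c'=1/4, d'=-21/2
row 2: denom=6−1·1/4=23/4; d'=(-3−1·-21/2)/(23/4)=30/23
back: M2=30/23
back: M1=-21/2−1/4·30/23=-249/23
M: M0=0, M1=-249/23, M2=30/23, M3=0
seg 0: a=-5, c=M0/2=0, d=(M1−M0)/(6·1)=-83/46, b=Δ0−h0·(2M0+M1)/6=451/46
seg 1: a=3, c=M1/2=-249/46, d=(M2−M1)/(6·1)=93/46, b=Δ1−h1·(2M1+M2)/6=101/23
seg 2: a=4, c=M2/2=15/23, d=(M3−M2)/(6·2)=-5/46, b=Δ2−h2·(2M2+M3)/6=-17/46
t_q=1/4 → seg 0, τ=1/4; S=-5+451/46·τ+0·τ²+-83/46·τ³=-7587/2944

  seg 0: a=-5 b=451/46 c=0 d=-83/46
  seg 1: a=3 b=101/23 c=-249/46 d=93/46
  seg 2: a=4 b=-17/46 c=15/23 d=-5/46
S(1/4) = -7587/2944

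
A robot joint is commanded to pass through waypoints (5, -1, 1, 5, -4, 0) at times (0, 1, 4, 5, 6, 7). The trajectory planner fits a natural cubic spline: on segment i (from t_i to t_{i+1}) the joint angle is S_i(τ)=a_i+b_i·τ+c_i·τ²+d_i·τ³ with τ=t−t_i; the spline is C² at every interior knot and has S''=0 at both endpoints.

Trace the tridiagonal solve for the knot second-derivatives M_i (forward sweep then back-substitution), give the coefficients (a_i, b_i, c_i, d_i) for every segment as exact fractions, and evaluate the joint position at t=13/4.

Δ: Δ0=-6, Δ1=2/3, Δ2=4, Δ3=-9, Δ4=4
row 1: diag=8, rhs=40; c'=3/8, d'=5
row 2: denom=8−3·3/8=55/8; d'=(20−3·5)/(55/8)=8/11
row 3: denom=4−1·8/55=212/55; d'=(-78−1·8/11)/(212/55)=-2165/106
row 4: denom=4−1·55/212=793/212; d'=(78−1·-2165/106)/(793/212)=20866/793
back: M4=20866/793
back: M3=-2165/106−55/212·20866/793=-21610/793
back: M2=8/11−8/55·-21610/793=3720/793
back: M1=5−3/8·3720/793=2570/793
M: M0=0, M1=2570/793, M2=3720/793, M3=-21610/793, M4=20866/793, M5=0
seg 0: a=5, c=M0/2=0, d=(M1−M0)/(6·1)=1285/2379, b=Δ0−h0·(2M0+M1)/6=-15559/2379
seg 1: a=-1, c=M1/2=1285/793, d=(M2−M1)/(6·3)=575/7137, b=Δ1−h1·(2M1+M2)/6=-11704/2379
seg 2: a=1, c=M2/2=1860/793, d=(M3−M2)/(6·1)=-12665/2379, b=Δ2−h2·(2M2+M3)/6=1277/183
seg 3: a=5, c=M3/2=-10805/793, d=(M4−M3)/(6·1)=21238/2379, b=Δ3−h3·(2M3+M4)/6=-10234/2379
seg 4: a=-4, c=M4/2=10433/793, d=(M5−M4)/(6·1)=-10433/2379, b=Δ4−h4·(2M4+M5)/6=-11350/2379
t_q=13/4 → seg 1, τ=9/4; S=-1+-11704/2379·τ+1285/793·τ²+575/7137·τ³=-149629/50752

  seg 0: a=5 b=-15559/2379 c=0 d=1285/2379
  seg 1: a=-1 b=-11704/2379 c=1285/793 d=575/7137
  seg 2: a=1 b=1277/183 c=1860/793 d=-12665/2379
  seg 3: a=5 b=-10234/2379 c=-10805/793 d=21238/2379
  seg 4: a=-4 b=-11350/2379 c=10433/793 d=-10433/2379
S(13/4) = -149629/50752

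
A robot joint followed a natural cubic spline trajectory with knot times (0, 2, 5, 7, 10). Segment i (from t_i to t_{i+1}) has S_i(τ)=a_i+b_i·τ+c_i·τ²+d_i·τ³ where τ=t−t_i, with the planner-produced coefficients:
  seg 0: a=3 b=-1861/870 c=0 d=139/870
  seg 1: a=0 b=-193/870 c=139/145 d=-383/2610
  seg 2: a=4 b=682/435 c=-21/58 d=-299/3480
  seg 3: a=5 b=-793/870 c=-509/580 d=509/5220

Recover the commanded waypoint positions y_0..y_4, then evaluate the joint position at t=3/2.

y_0 = S_0(0) = a_0 = 3
y_1 = S_1(0) = a_1 = 0
y_2 = S_2(0) = a_2 = 4
y_3 = S_3(0) = a_3 = 5
y_4 = S_3(3) = -3
t_q=3/2 is in segment 0 (τ=3/2); S_0(τ)=767/2320

y_0=3 y_1=0 y_2=4 y_3=5 y_4=-3
S(3/2) = 767/2320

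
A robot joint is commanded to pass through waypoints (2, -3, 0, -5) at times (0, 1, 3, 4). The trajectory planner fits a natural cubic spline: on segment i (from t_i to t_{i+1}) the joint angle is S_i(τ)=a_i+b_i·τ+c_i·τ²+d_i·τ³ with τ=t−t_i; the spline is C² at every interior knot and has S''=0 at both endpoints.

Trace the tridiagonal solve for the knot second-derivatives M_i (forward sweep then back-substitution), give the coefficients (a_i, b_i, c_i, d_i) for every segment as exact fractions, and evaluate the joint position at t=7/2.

  seg 0: a=2 b=-53/8 c=0 d=13/8
  seg 1: a=-3 b=-7/4 c=39/8 d=-13/8
  seg 2: a=0 b=-7/4 c=-39/8 d=13/8
S(7/2) = -121/64

Δ: Δ0=-5, Δ1=3/2, Δ2=-5
row 1: diag=6, rhs=39; c'=1/3, d'=13/2
row 2: denom=6−2·1/3=16/3; d'=(-39−2·13/2)/(16/3)=-39/4
back: M2=-39/4
back: M1=13/2−1/3·-39/4=39/4
M: M0=0, M1=39/4, M2=-39/4, M3=0
seg 0: a=2, c=M0/2=0, d=(M1−M0)/(6·1)=13/8, b=Δ0−h0·(2M0+M1)/6=-53/8
seg 1: a=-3, c=M1/2=39/8, d=(M2−M1)/(6·2)=-13/8, b=Δ1−h1·(2M1+M2)/6=-7/4
seg 2: a=0, c=M2/2=-39/8, d=(M3−M2)/(6·1)=13/8, b=Δ2−h2·(2M2+M3)/6=-7/4
t_q=7/2 → seg 2, τ=1/2; S=0+-7/4·τ+-39/8·τ²+13/8·τ³=-121/64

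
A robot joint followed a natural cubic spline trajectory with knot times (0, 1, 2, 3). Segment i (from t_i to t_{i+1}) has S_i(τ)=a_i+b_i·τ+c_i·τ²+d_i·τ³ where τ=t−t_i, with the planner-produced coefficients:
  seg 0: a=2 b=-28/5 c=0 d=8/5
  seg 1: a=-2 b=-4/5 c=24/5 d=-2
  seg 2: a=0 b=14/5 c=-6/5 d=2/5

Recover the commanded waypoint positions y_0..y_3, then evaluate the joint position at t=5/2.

y_0 = S_0(0) = a_0 = 2
y_1 = S_1(0) = a_1 = -2
y_2 = S_2(0) = a_2 = 0
y_3 = S_2(1) = 2
t_q=5/2 is in segment 2 (τ=1/2); S_2(τ)=23/20

y_0=2 y_1=-2 y_2=0 y_3=2
S(5/2) = 23/20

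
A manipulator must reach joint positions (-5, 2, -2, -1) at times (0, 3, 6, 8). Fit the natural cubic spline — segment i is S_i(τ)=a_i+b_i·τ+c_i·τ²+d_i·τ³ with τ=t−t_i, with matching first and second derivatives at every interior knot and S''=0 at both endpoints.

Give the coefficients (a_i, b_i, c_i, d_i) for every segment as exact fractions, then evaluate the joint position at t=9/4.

Δ: Δ0=7/3, Δ1=-4/3, Δ2=1/2
row 1: diag=12, rhs=-22; c'=1/4, d'=-11/6
row 2: denom=10−3·1/4=37/4; d'=(11−3·-11/6)/(37/4)=66/37
back: M2=66/37
back: M1=-11/6−1/4·66/37=-253/111
M: M0=0, M1=-253/111, M2=66/37, M3=0
seg 0: a=-5, c=M0/2=0, d=(M1−M0)/(6·3)=-253/1998, b=Δ0−h0·(2M0+M1)/6=257/74
seg 1: a=2, c=M1/2=-253/222, d=(M2−M1)/(6·3)=451/1998, b=Δ1−h1·(2M1+M2)/6=2/37
seg 2: a=-2, c=M2/2=33/37, d=(M3−M2)/(6·2)=-11/74, b=Δ2−h2·(2M2+M3)/6=-51/74
t_q=9/4 → seg 0, τ=9/4; S=-5+257/74·τ+0·τ²+-253/1998·τ³=6497/4736

  seg 0: a=-5 b=257/74 c=0 d=-253/1998
  seg 1: a=2 b=2/37 c=-253/222 d=451/1998
  seg 2: a=-2 b=-51/74 c=33/37 d=-11/74
S(9/4) = 6497/4736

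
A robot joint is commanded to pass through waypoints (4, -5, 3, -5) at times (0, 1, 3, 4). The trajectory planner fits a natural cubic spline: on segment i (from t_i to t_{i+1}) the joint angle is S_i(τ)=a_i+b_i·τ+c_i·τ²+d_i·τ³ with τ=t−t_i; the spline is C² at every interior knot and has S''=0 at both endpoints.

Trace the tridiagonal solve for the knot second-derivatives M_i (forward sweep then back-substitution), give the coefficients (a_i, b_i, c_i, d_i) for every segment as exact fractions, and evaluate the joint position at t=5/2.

  seg 0: a=4 b=-195/16 c=0 d=51/16
  seg 1: a=-5 b=-21/8 c=153/16 d=-25/8
  seg 2: a=3 b=-15/8 c=-147/16 d=49/16
S(5/2) = 65/32

Δ: Δ0=-9, Δ1=4, Δ2=-8
row 1: diag=6, rhs=78; c'=1/3, d'=13
row 2: denom=6−2·1/3=16/3; d'=(-72−2·13)/(16/3)=-147/8
back: M2=-147/8
back: M1=13−1/3·-147/8=153/8
M: M0=0, M1=153/8, M2=-147/8, M3=0
seg 0: a=4, c=M0/2=0, d=(M1−M0)/(6·1)=51/16, b=Δ0−h0·(2M0+M1)/6=-195/16
seg 1: a=-5, c=M1/2=153/16, d=(M2−M1)/(6·2)=-25/8, b=Δ1−h1·(2M1+M2)/6=-21/8
seg 2: a=3, c=M2/2=-147/16, d=(M3−M2)/(6·1)=49/16, b=Δ2−h2·(2M2+M3)/6=-15/8
t_q=5/2 → seg 1, τ=3/2; S=-5+-21/8·τ+153/16·τ²+-25/8·τ³=65/32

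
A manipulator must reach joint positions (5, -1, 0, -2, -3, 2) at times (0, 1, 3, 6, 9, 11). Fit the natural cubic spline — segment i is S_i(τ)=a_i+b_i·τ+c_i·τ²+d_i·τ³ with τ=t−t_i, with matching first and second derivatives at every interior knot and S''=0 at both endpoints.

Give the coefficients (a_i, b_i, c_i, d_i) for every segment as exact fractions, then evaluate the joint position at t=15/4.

  seg 0: a=5 b=-6819/946 c=0 d=1143/946
  seg 1: a=-1 b=-1695/473 c=3429/946 d=-2995/3784
  seg 2: a=0 b=1341/946 c=-2127/1892 d=7313/51084
  seg 3: a=-2 b=-2767/1892 c=233/1419 d=3613/51084
  seg 4: a=-3 b=1355/946 c=1515/1892 d=-505/3784
S(15/4) = 5407/11008

Δ: Δ0=-6, Δ1=1/2, Δ2=-2/3, Δ3=-1/3, Δ4=5/2
row 1: diag=6, rhs=39; c'=1/3, d'=13/2
row 2: denom=10−2·1/3=28/3; d'=(-7−2·13/2)/(28/3)=-15/7
row 3: denom=12−3·9/28=309/28; d'=(2−3·-15/7)/(309/28)=236/309
row 4: denom=10−3·28/103=946/103; d'=(17−3·236/309)/(946/103)=1515/946
back: M4=1515/946
back: M3=236/309−28/103·1515/946=466/1419
back: M2=-15/7−9/28·466/1419=-2127/946
back: M1=13/2−1/3·-2127/946=3429/473
M: M0=0, M1=3429/473, M2=-2127/946, M3=466/1419, M4=1515/946, M5=0
seg 0: a=5, c=M0/2=0, d=(M1−M0)/(6·1)=1143/946, b=Δ0−h0·(2M0+M1)/6=-6819/946
seg 1: a=-1, c=M1/2=3429/946, d=(M2−M1)/(6·2)=-2995/3784, b=Δ1−h1·(2M1+M2)/6=-1695/473
seg 2: a=0, c=M2/2=-2127/1892, d=(M3−M2)/(6·3)=7313/51084, b=Δ2−h2·(2M2+M3)/6=1341/946
seg 3: a=-2, c=M3/2=233/1419, d=(M4−M3)/(6·3)=3613/51084, b=Δ3−h3·(2M3+M4)/6=-2767/1892
seg 4: a=-3, c=M4/2=1515/1892, d=(M5−M4)/(6·2)=-505/3784, b=Δ4−h4·(2M4+M5)/6=1355/946
t_q=15/4 → seg 2, τ=3/4; S=0+1341/946·τ+-2127/1892·τ²+7313/51084·τ³=5407/11008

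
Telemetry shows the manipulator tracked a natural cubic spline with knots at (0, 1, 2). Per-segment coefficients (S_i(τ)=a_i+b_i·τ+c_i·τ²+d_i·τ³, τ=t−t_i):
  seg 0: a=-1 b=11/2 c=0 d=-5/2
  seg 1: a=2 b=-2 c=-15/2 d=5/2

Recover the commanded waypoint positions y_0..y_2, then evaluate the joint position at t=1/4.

y_0=-1 y_1=2 y_2=-5
S(1/4) = 43/128

y_0 = S_0(0) = a_0 = -1
y_1 = S_1(0) = a_1 = 2
y_2 = S_1(1) = -5
t_q=1/4 is in segment 0 (τ=1/4); S_0(τ)=43/128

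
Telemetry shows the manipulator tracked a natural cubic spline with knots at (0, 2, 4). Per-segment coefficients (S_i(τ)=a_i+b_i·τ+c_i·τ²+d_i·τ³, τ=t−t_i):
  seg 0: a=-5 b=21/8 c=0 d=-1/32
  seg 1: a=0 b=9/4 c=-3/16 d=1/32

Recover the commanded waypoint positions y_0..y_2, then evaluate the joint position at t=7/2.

y_0 = S_0(0) = a_0 = -5
y_1 = S_1(0) = a_1 = 0
y_2 = S_1(2) = 4
t_q=7/2 is in segment 1 (τ=3/2); S_1(τ)=783/256

y_0=-5 y_1=0 y_2=4
S(7/2) = 783/256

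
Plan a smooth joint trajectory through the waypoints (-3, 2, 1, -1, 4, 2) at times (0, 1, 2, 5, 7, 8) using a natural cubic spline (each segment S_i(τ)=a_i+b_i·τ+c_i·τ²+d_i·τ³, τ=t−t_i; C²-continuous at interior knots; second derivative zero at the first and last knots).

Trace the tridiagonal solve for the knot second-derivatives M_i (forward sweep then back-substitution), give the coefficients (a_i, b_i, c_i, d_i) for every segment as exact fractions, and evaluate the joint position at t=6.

Δ: Δ0=5, Δ1=-1, Δ2=-2/3, Δ3=5/2, Δ4=-2
row 1: diag=4, rhs=-36; c'=1/4, d'=-9
row 2: denom=8−1·1/4=31/4; d'=(2−1·-9)/(31/4)=44/31
row 3: denom=10−3·12/31=274/31; d'=(19−3·44/31)/(274/31)=457/274
row 4: denom=6−2·31/137=760/137; d'=(-27−2·457/274)/(760/137)=-1039/190
back: M4=-1039/190
back: M3=457/274−31/137·-1039/190=276/95
back: M2=44/31−12/31·276/95=28/95
back: M1=-9−1/4·28/95=-862/95
M: M0=0, M1=-862/95, M2=28/95, M3=276/95, M4=-1039/190, M5=0
seg 0: a=-3, c=M0/2=0, d=(M1−M0)/(6·1)=-431/285, b=Δ0−h0·(2M0+M1)/6=1856/285
seg 1: a=2, c=M1/2=-431/95, d=(M2−M1)/(6·1)=89/57, b=Δ1−h1·(2M1+M2)/6=563/285
seg 2: a=1, c=M2/2=14/95, d=(M3−M2)/(6·3)=124/855, b=Δ2−h2·(2M2+M3)/6=-688/285
seg 3: a=-1, c=M3/2=138/95, d=(M4−M3)/(6·2)=-1591/2280, b=Δ3−h3·(2M3+M4)/6=136/57
seg 4: a=4, c=M4/2=-1039/380, d=(M5−M4)/(6·1)=1039/1140, b=Δ4−h4·(2M4+M5)/6=-101/570
t_q=6 → seg 3, τ=1; S=-1+136/57·τ+138/95·τ²+-1591/2280·τ³=1627/760

  seg 0: a=-3 b=1856/285 c=0 d=-431/285
  seg 1: a=2 b=563/285 c=-431/95 d=89/57
  seg 2: a=1 b=-688/285 c=14/95 d=124/855
  seg 3: a=-1 b=136/57 c=138/95 d=-1591/2280
  seg 4: a=4 b=-101/570 c=-1039/380 d=1039/1140
S(6) = 1627/760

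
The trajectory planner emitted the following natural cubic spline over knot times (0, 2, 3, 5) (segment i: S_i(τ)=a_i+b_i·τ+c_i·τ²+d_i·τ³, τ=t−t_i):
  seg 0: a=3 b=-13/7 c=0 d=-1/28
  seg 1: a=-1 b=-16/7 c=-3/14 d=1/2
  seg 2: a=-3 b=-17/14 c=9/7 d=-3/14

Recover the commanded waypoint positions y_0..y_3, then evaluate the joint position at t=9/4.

y_0=3 y_1=-1 y_2=-3 y_3=-2
S(9/4) = -1413/896

y_0 = S_0(0) = a_0 = 3
y_1 = S_1(0) = a_1 = -1
y_2 = S_2(0) = a_2 = -3
y_3 = S_2(2) = -2
t_q=9/4 is in segment 1 (τ=1/4); S_1(τ)=-1413/896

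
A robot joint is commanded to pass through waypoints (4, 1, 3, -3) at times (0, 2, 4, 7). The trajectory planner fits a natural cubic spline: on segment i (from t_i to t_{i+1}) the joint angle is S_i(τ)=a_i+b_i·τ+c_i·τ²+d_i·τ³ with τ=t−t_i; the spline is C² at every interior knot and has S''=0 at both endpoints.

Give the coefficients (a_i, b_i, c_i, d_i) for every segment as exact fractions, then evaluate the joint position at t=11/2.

  seg 0: a=4 b=-44/19 c=0 d=31/152
  seg 1: a=1 b=5/38 c=93/76 d=-15/38
  seg 2: a=3 b=11/38 c=-87/76 d=29/228
S(11/2) = 783/608

Δ: Δ0=-3/2, Δ1=1, Δ2=-2
row 1: diag=8, rhs=15; c'=1/4, d'=15/8
row 2: denom=10−2·1/4=19/2; d'=(-18−2·15/8)/(19/2)=-87/38
back: M2=-87/38
back: M1=15/8−1/4·-87/38=93/38
M: M0=0, M1=93/38, M2=-87/38, M3=0
seg 0: a=4, c=M0/2=0, d=(M1−M0)/(6·2)=31/152, b=Δ0−h0·(2M0+M1)/6=-44/19
seg 1: a=1, c=M1/2=93/76, d=(M2−M1)/(6·2)=-15/38, b=Δ1−h1·(2M1+M2)/6=5/38
seg 2: a=3, c=M2/2=-87/76, d=(M3−M2)/(6·3)=29/228, b=Δ2−h2·(2M2+M3)/6=11/38
t_q=11/2 → seg 2, τ=3/2; S=3+11/38·τ+-87/76·τ²+29/228·τ³=783/608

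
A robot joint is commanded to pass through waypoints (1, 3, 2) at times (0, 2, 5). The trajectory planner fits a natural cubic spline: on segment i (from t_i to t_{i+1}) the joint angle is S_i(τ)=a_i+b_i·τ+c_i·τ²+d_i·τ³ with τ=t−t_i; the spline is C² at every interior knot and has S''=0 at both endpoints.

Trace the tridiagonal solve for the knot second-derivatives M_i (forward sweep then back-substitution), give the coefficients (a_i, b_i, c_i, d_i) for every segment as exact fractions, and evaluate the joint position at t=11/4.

  seg 0: a=1 b=19/15 c=0 d=-1/15
  seg 1: a=3 b=7/15 c=-2/5 d=2/45
S(11/4) = 503/160

Δ: Δ0=1, Δ1=-1/3
row 1: diag=10, rhs=-8; c'=3/10, d'=-4/5
back: M1=-4/5
M: M0=0, M1=-4/5, M2=0
seg 0: a=1, c=M0/2=0, d=(M1−M0)/(6·2)=-1/15, b=Δ0−h0·(2M0+M1)/6=19/15
seg 1: a=3, c=M1/2=-2/5, d=(M2−M1)/(6·3)=2/45, b=Δ1−h1·(2M1+M2)/6=7/15
t_q=11/4 → seg 1, τ=3/4; S=3+7/15·τ+-2/5·τ²+2/45·τ³=503/160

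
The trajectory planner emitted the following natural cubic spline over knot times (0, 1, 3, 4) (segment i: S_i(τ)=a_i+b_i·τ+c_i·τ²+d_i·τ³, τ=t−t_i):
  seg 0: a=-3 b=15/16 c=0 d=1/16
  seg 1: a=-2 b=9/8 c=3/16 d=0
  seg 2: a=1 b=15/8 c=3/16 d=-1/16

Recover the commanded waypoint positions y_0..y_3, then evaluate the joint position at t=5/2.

y_0=-3 y_1=-2 y_2=1 y_3=3
S(5/2) = 7/64

y_0 = S_0(0) = a_0 = -3
y_1 = S_1(0) = a_1 = -2
y_2 = S_2(0) = a_2 = 1
y_3 = S_2(1) = 3
t_q=5/2 is in segment 1 (τ=3/2); S_1(τ)=7/64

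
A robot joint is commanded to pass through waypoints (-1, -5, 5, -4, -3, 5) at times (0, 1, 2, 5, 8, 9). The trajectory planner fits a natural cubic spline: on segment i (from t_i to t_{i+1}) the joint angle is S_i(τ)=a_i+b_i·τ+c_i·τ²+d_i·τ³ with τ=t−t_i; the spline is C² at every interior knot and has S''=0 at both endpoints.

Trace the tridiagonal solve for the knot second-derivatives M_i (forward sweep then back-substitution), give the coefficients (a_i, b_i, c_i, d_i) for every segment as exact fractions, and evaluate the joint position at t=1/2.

Δ: Δ0=-4, Δ1=10, Δ2=-3, Δ3=1/3, Δ4=8
row 1: diag=4, rhs=84; c'=1/4, d'=21
row 2: denom=8−1·1/4=31/4; d'=(-78−1·21)/(31/4)=-396/31
row 3: denom=12−3·12/31=336/31; d'=(20−3·-396/31)/(336/31)=113/21
row 4: denom=8−3·31/112=803/112; d'=(46−3·113/21)/(803/112)=304/73
back: M4=304/73
back: M3=113/21−31/112·304/73=926/219
back: M2=-396/31−12/31·926/219=-1052/73
back: M1=21−1/4·-1052/73=1796/73
M: M0=0, M1=1796/73, M2=-1052/73, M3=926/219, M4=304/73, M5=0
seg 0: a=-1, c=M0/2=0, d=(M1−M0)/(6·1)=898/219, b=Δ0−h0·(2M0+M1)/6=-1774/219
seg 1: a=-5, c=M1/2=898/73, d=(M2−M1)/(6·1)=-1424/219, b=Δ1−h1·(2M1+M2)/6=920/219
seg 2: a=5, c=M2/2=-526/73, d=(M3−M2)/(6·3)=2041/1971, b=Δ2−h2·(2M2+M3)/6=2036/219
seg 3: a=-4, c=M3/2=463/219, d=(M4−M3)/(6·3)=-7/1971, b=Δ3−h3·(2M3+M4)/6=-1309/219
seg 4: a=-3, c=M4/2=152/73, d=(M5−M4)/(6·1)=-152/219, b=Δ4−h4·(2M4+M5)/6=1448/219
t_q=1/2 → seg 0, τ=1/2; S=-1+-1774/219·τ+0·τ²+898/219·τ³=-1325/292

  seg 0: a=-1 b=-1774/219 c=0 d=898/219
  seg 1: a=-5 b=920/219 c=898/73 d=-1424/219
  seg 2: a=5 b=2036/219 c=-526/73 d=2041/1971
  seg 3: a=-4 b=-1309/219 c=463/219 d=-7/1971
  seg 4: a=-3 b=1448/219 c=152/73 d=-152/219
S(1/2) = -1325/292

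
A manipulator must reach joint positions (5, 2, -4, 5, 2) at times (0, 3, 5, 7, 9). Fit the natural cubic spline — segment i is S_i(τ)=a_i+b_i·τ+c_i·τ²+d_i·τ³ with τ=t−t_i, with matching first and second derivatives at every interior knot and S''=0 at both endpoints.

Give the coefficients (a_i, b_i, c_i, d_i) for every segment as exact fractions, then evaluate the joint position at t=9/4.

  seg 0: a=5 b=28/71 c=0 d=-11/71
  seg 1: a=2 b=-269/71 c=-99/71 d=127/142
  seg 2: a=-4 b=97/71 c=282/71 d=-683/568
  seg 3: a=5 b=401/142 c=-921/284 d=307/568
S(9/4) = 18733/4544

Δ: Δ0=-1, Δ1=-3, Δ2=9/2, Δ3=-3/2
row 1: diag=10, rhs=-12; c'=1/5, d'=-6/5
row 2: denom=8−2·1/5=38/5; d'=(45−2·-6/5)/(38/5)=237/38
row 3: denom=8−2·5/19=142/19; d'=(-36−2·237/38)/(142/19)=-921/142
back: M3=-921/142
back: M2=237/38−5/19·-921/142=564/71
back: M1=-6/5−1/5·564/71=-198/71
M: M0=0, M1=-198/71, M2=564/71, M3=-921/142, M4=0
seg 0: a=5, c=M0/2=0, d=(M1−M0)/(6·3)=-11/71, b=Δ0−h0·(2M0+M1)/6=28/71
seg 1: a=2, c=M1/2=-99/71, d=(M2−M1)/(6·2)=127/142, b=Δ1−h1·(2M1+M2)/6=-269/71
seg 2: a=-4, c=M2/2=282/71, d=(M3−M2)/(6·2)=-683/568, b=Δ2−h2·(2M2+M3)/6=97/71
seg 3: a=5, c=M3/2=-921/284, d=(M4−M3)/(6·2)=307/568, b=Δ3−h3·(2M3+M4)/6=401/142
t_q=9/4 → seg 0, τ=9/4; S=5+28/71·τ+0·τ²+-11/71·τ³=18733/4544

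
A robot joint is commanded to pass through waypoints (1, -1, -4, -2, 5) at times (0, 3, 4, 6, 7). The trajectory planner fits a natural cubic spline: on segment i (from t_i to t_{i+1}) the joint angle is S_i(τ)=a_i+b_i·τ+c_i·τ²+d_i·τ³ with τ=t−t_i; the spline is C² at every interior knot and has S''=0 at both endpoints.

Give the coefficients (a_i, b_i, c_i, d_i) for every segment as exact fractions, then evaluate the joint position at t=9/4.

Δ: Δ0=-2/3, Δ1=-3, Δ2=1, Δ3=7
row 1: diag=8, rhs=-14; c'=1/8, d'=-7/4
row 2: denom=6−1·1/8=47/8; d'=(24−1·-7/4)/(47/8)=206/47
row 3: denom=6−2·16/47=250/47; d'=(36−2·206/47)/(250/47)=128/25
back: M3=128/25
back: M2=206/47−16/47·128/25=66/25
back: M1=-7/4−1/8·66/25=-52/25
M: M0=0, M1=-52/25, M2=66/25, M3=128/25, M4=0
seg 0: a=1, c=M0/2=0, d=(M1−M0)/(6·3)=-26/225, b=Δ0−h0·(2M0+M1)/6=28/75
seg 1: a=-1, c=M1/2=-26/25, d=(M2−M1)/(6·1)=59/75, b=Δ1−h1·(2M1+M2)/6=-206/75
seg 2: a=-4, c=M2/2=33/25, d=(M3−M2)/(6·2)=31/150, b=Δ2−h2·(2M2+M3)/6=-37/15
seg 3: a=-2, c=M3/2=64/25, d=(M4−M3)/(6·1)=-64/75, b=Δ3−h3·(2M3+M4)/6=397/75
t_q=9/4 → seg 0, τ=9/4; S=1+28/75·τ+0·τ²+-26/225·τ³=419/800

  seg 0: a=1 b=28/75 c=0 d=-26/225
  seg 1: a=-1 b=-206/75 c=-26/25 d=59/75
  seg 2: a=-4 b=-37/15 c=33/25 d=31/150
  seg 3: a=-2 b=397/75 c=64/25 d=-64/75
S(9/4) = 419/800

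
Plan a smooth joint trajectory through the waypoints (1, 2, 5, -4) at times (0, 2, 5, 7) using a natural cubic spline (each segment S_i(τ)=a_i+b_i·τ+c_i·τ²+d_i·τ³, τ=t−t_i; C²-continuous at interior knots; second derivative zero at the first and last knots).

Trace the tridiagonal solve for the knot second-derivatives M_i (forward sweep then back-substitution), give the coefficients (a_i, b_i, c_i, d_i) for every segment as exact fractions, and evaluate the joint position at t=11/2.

  seg 0: a=1 b=5/182 c=0 d=43/364
  seg 1: a=2 b=263/182 c=129/182 d=-2/7
  seg 2: a=5 b=-367/182 c=-339/182 d=113/364
S(11/2) = 1483/416

Δ: Δ0=1/2, Δ1=1, Δ2=-9/2
row 1: diag=10, rhs=3; c'=3/10, d'=3/10
row 2: denom=10−3·3/10=91/10; d'=(-33−3·3/10)/(91/10)=-339/91
back: M2=-339/91
back: M1=3/10−3/10·-339/91=129/91
M: M0=0, M1=129/91, M2=-339/91, M3=0
seg 0: a=1, c=M0/2=0, d=(M1−M0)/(6·2)=43/364, b=Δ0−h0·(2M0+M1)/6=5/182
seg 1: a=2, c=M1/2=129/182, d=(M2−M1)/(6·3)=-2/7, b=Δ1−h1·(2M1+M2)/6=263/182
seg 2: a=5, c=M2/2=-339/182, d=(M3−M2)/(6·2)=113/364, b=Δ2−h2·(2M2+M3)/6=-367/182
t_q=11/2 → seg 2, τ=1/2; S=5+-367/182·τ+-339/182·τ²+113/364·τ³=1483/416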